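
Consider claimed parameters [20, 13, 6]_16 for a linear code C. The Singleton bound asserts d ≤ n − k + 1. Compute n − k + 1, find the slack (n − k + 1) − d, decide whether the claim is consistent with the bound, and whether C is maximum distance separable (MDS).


Singleton RHS = n − k + 1 = 8, slack = 2, bound satisfied, not MDS.

Singleton bound: d ≤ n − k + 1.
Here n = 20, k = 13, so n − k + 1 = 8.
Given d = 6, check d ≤ 8: YES.
Slack = (n − k + 1) − d = 2.
The code is NOT MDS (slack = 2 > 0).
Description: the claimed parameters are [20, 13, 6]_16; such a code would be non-MDS.


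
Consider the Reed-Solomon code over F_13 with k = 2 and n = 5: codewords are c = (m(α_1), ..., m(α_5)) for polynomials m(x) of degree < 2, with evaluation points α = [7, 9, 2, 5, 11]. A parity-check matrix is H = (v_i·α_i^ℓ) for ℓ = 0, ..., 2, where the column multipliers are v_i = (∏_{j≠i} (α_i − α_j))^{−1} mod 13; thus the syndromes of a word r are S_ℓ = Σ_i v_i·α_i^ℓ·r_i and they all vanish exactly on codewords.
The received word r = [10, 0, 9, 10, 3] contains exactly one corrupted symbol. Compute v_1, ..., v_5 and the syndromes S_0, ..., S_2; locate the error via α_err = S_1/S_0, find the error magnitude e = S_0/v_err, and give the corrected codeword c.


S = (10, 11, 3), error at position 4, error magnitude e = 3, c = [10, 0, 9, 7, 3].

Step 1: column multipliers v_i = (∏_{j≠i}(α_i − α_j))^{−1} mod 13.
  i = 1 (α = 7): (7−9)(7−2)(7−5)(7−11) = (−2)·5·2·(−4) = 80 ≡ 2, so v_1 = 2^{−1} = 7 (mod 13).
  i = 2 (α = 9): (9−7)(9−2)(9−5)(9−11) = 2·7·4·(−2) = −112 ≡ 5, so v_2 = 5^{−1} = 8 (mod 13).
  i = 3 (α = 2): (2−7)(2−9)(2−5)(2−11) = (−5)·(−7)·(−3)·(−9) = 945 ≡ 9, so v_3 = 9^{−1} = 3 (mod 13).
  i = 4 (α = 5): (5−7)(5−9)(5−2)(5−11) = (−2)·(−4)·3·(−6) = −144 ≡ 12, so v_4 = 12^{−1} = 12 (mod 13).
  i = 5 (α = 11): (11−7)(11−9)(11−2)(11−5) = 4·2·9·6 = 432 ≡ 3, so v_5 = 3^{−1} = 9 (mod 13).
  v = [7, 8, 3, 12, 9].
Step 2: syndromes of r = [10, 0, 9, 10, 3] (all sums mod 13).
  S_0 = Σ v_i r_i = 7·10 + 8·0 + 3·9 + 12·10 + 9·3 = 244 ≡ 10.
  S_1 = Σ v_i α_i r_i = 7·7·10 + 8·9·0 + 3·2·9 + 12·5·10 + 9·11·3 = 1441 ≡ 11.
  α_i^2 mod 13 = [10, 3, 4, 12, 4].
  S_2 = Σ v_i α_i^2 r_i = 7·10·10 + 8·3·0 + 3·4·9 + 12·12·10 + 9·4·3 = 2356 ≡ 3.
  S = (10, 11, 3) ≠ 0, so r is not a codeword (an error is present).
Step 3: locate the error. For a single error e at position i, S_ℓ = v_i·e·α_i^ℓ, so α_err = S_1/S_0.
  S_0^{−1} = 10^{−1} = 4 (mod 13), so α_err = 11·4 = 44 ≡ 5 = α_4. Error position i = 4.
  Consistency check: S_2/S_1 = 3·6 = 18 ≡ 5 = α_err ✓ (single-error assumption holds).
Step 4: error magnitude e = S_0/v_4 = S_0·∏_{j≠4}(α_4 − α_j) = 10·12 = 120 ≡ 3 (mod 13).
Step 5: correct position 4: c_4 = r_4 − e = 10 − 3 ≡ 7 (mod 13). Hence c = [10, 0, 9, 7, 3].
  Check: interpolating c through the α_i gives m(x) = 6 + 8·x (degree < 2) with m(α_i) = c_i for every i, so c is indeed a codeword.


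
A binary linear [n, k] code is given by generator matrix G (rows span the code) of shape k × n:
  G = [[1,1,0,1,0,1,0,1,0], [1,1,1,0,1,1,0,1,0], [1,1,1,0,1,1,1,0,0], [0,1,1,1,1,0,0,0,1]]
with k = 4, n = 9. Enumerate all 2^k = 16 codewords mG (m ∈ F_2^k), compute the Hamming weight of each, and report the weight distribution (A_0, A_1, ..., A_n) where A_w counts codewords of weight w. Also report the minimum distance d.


Weight distribution: A_0 = 1, A_2 = 2, A_3 = 1, A_4 = 1, A_5 = 6, A_6 = 4, A_7 = 1. Minimum distance d = 2.

Enumerate all 2^4 = 16 messages m ∈ F_2^4.
For each, compute codeword c = mG in F_2^9, then tally its weight.
  m = 0000 → c = 000000000, weight = 0.
  m = 1000 → c = 110101010, weight = 5.
  m = 0100 → c = 111011010, weight = 6.
  m = 1100 → c = 001110000, weight = 3.
  m = 0010 → c = 111011100, weight = 6.
  m = 1010 → c = 001110110, weight = 5.
  m = 0110 → c = 000000110, weight = 2.
  m = 1110 → c = 110101100, weight = 5.
  m = 0001 → c = 011110001, weight = 5.
  m = 1001 → c = 101011011, weight = 6.
  m = 0101 → c = 100101011, weight = 5.
  m = 1101 → c = 010000001, weight = 2.
  m = 0011 → c = 100101101, weight = 5.
  m = 1011 → c = 010000111, weight = 4.
  m = 0111 → c = 011110111, weight = 7.
  m = 1111 → c = 101011101, weight = 6.
Tally weights:
  weight 0: 1 codewords.
  weight 2: 2 codewords.
  weight 3: 1 codewords.
  weight 4: 1 codewords.
  weight 5: 6 codewords.
  weight 6: 4 codewords.
  weight 7: 1 codewords.
Minimum distance d = smallest w > 0 with A_w > 0 = 2.
Sanity: Σ A_w = 16 = 2^4 = 16 ✓.


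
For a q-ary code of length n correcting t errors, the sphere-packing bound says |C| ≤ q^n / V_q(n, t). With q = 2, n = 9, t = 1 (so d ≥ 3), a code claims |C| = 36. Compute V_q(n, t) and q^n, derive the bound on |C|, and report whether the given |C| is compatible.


V_q(n, t) = 10, q^n = 512, Hamming bound = 51, |C| = 36 ≤ bound (satisfied).

Step 1: Compute V_q(n, t) = Σ_{j=0}^1 C(n, j) (q−1)^j.
  j = 0: C(9,0)·(1)^0 = 1·1 = 1.
  j = 1: C(9,1)·(1)^1 = 9·1 = 9.
  V_q(n, t) = 1 + 9 = 10.
Step 2: q^n = 2^9 = 512.
Step 3: Hamming bound ⌊q^n / V_q(n,t)⌋ = ⌊512/10⌋ = 51.
Step 4: Compare |C| = 36 to 51: satisfied.
The claimed |C| lies below the Hamming bound.


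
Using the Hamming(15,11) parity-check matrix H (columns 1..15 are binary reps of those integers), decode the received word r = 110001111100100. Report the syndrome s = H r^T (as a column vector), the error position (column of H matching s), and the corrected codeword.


s = (0, 1, 0, 0)^T, error position = 4, corrected codeword c = 110101111100100

Compute s = H r^T mod 2 one row at a time:
  s_1 = 1 + 1 + 1 + 0 + 0 + 1 + 0 + 0 = 4 ≡ 0 (mod 2).
  s_2 = 0 + 0 + 1 + 1 + 0 + 1 + 0 + 0 = 3 ≡ 1 (mod 2).
  s_3 = 1 + 0 + 1 + 1 + 1 + 0 + 0 + 0 = 4 ≡ 0 (mod 2).
  s_4 = 1 + 0 + 0 + 1 + 1 + 0 + 1 + 0 = 4 ≡ 0 (mod 2).
s = (0, 1, 0, 0)^T — this equals column 4 of H (binary 0100), so error is at position 4.
Correct: flip bit 4 of r = 110001111100100 to get c = 110101111100100.


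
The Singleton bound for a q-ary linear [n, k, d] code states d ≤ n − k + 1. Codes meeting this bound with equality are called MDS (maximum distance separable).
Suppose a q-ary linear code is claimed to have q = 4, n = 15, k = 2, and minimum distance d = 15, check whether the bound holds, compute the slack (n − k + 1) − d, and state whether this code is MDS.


Singleton RHS = n − k + 1 = 14, slack = -1, bound violated (no such code; not MDS).

Singleton bound: d ≤ n − k + 1.
Here n = 15, k = 2, so n − k + 1 = 14.
Given d = 15, check d ≤ 14: NO.
Slack = (n − k + 1) − d = -1.
The slack is negative: d = 15 exceeds n − k + 1 = 14 by 1, so the Singleton bound is violated and no linear [15, 2, 15]_4 code can exist. In particular it is not MDS (MDS requires d = n − k + 1 exactly).
Description: the claimed parameters are [15, 2, 15]_4; such a code would be impossible (violates the Singleton bound).


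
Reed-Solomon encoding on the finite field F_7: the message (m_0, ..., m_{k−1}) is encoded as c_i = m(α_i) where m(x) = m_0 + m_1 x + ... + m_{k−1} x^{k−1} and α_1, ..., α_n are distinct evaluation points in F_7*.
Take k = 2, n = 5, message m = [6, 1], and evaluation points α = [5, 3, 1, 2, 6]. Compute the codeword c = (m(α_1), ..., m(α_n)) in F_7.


c = [4, 2, 0, 1, 5]

Message polynomial: m(x) = 6 + 1·x (mod 7).
For each evaluation point α_i, compute m(α_i) mod 7:
  α_1 = 5: Horner steps 1 → 4, so m(5) = 4.
  α_2 = 3: Horner steps 1 → 2, so m(3) = 2.
  α_3 = 1: Horner steps 1 → 0, so m(1) = 0.
  α_4 = 2: Horner steps 1 → 1, so m(2) = 1.
  α_5 = 6: Horner steps 1 → 5, so m(6) = 5.
Codeword c = [4, 2, 0, 1, 5] ∈ F_7^5.


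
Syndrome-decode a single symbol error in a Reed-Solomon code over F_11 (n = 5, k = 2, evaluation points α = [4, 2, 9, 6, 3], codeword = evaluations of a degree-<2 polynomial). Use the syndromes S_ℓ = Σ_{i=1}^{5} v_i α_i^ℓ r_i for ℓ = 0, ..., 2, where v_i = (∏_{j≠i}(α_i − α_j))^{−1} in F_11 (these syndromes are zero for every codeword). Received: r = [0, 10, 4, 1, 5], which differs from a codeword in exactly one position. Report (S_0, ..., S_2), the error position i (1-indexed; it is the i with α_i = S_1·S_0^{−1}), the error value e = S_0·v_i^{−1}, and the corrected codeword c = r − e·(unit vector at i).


S = (6, 10, 2), error at position 3, error magnitude e = 7, c = [0, 10, 8, 1, 5].

Step 1: column multipliers v_i = (∏_{j≠i}(α_i − α_j))^{−1} mod 11.
  i = 1 (α = 4): (4−2)(4−9)(4−6)(4−3) = 2·(−5)·(−2)·1 = 20 ≡ 9, so v_1 = 9^{−1} = 5 (mod 11).
  i = 2 (α = 2): (2−4)(2−9)(2−6)(2−3) = (−2)·(−7)·(−4)·(−1) = 56 ≡ 1, so v_2 = 1^{−1} = 1 (mod 11).
  i = 3 (α = 9): (9−4)(9−2)(9−6)(9−3) = 5·7·3·6 = 630 ≡ 3, so v_3 = 3^{−1} = 4 (mod 11).
  i = 4 (α = 6): (6−4)(6−2)(6−9)(6−3) = 2·4·(−3)·3 = −72 ≡ 5, so v_4 = 5^{−1} = 9 (mod 11).
  i = 5 (α = 3): (3−4)(3−2)(3−9)(3−6) = (−1)·1·(−6)·(−3) = −18 ≡ 4, so v_5 = 4^{−1} = 3 (mod 11).
  v = [5, 1, 4, 9, 3].
Step 2: syndromes of r = [0, 10, 4, 1, 5] (all sums mod 11).
  S_0 = Σ v_i r_i = 5·0 + 1·10 + 4·4 + 9·1 + 3·5 = 50 ≡ 6.
  S_1 = Σ v_i α_i r_i = 5·4·0 + 1·2·10 + 4·9·4 + 9·6·1 + 3·3·5 = 263 ≡ 10.
  α_i^2 mod 11 = [5, 4, 4, 3, 9].
  S_2 = Σ v_i α_i^2 r_i = 5·5·0 + 1·4·10 + 4·4·4 + 9·3·1 + 3·9·5 = 266 ≡ 2.
  S = (6, 10, 2) ≠ 0, so r is not a codeword (an error is present).
Step 3: locate the error. For a single error e at position i, S_ℓ = v_i·e·α_i^ℓ, so α_err = S_1/S_0.
  S_0^{−1} = 6^{−1} = 2 (mod 11), so α_err = 10·2 = 20 ≡ 9 = α_3. Error position i = 3.
  Consistency check: S_2/S_1 = 2·10 = 20 ≡ 9 = α_err ✓ (single-error assumption holds).
Step 4: error magnitude e = S_0/v_3 = S_0·∏_{j≠3}(α_3 − α_j) = 6·3 = 18 ≡ 7 (mod 11).
Step 5: correct position 3: c_3 = r_3 − e = 4 − 7 ≡ 8 (mod 11). Hence c = [0, 10, 8, 1, 5].
  Check: interpolating c through the α_i gives m(x) = 9 + 6·x (degree < 2) with m(α_i) = c_i for every i, so c is indeed a codeword.


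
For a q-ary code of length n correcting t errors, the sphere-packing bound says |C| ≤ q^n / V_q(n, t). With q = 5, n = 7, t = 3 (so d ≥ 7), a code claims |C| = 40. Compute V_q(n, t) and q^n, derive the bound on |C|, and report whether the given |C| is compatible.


V_q(n, t) = 2605, q^n = 78125, Hamming bound = 29, |C| = 40 > bound (violated).

Step 1: Compute V_q(n, t) = Σ_{j=0}^3 C(n, j) (q−1)^j.
  j = 0: C(7,0)·(4)^0 = 1·1 = 1.
  j = 1: C(7,1)·(4)^1 = 7·4 = 28.
  j = 2: C(7,2)·(4)^2 = 21·16 = 336.
  j = 3: C(7,3)·(4)^3 = 35·64 = 2240.
  V_q(n, t) = 1 + 28 + 336 + 2240 = 2605.
Step 2: q^n = 5^7 = 78125.
Step 3: Hamming bound ⌊q^n / V_q(n,t)⌋ = ⌊78125/2605⌋ = 29.
Step 4: Compare |C| = 40 to 29: violated.
The claimed |C| lies above the Hamming bound, so no 5-ary code of length 7 with d ≥ 7 can have 40 codewords.


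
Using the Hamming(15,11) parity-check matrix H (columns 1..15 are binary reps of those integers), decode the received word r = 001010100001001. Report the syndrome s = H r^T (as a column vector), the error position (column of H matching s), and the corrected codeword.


s = (0, 0, 1, 0)^T, error position = 2, corrected codeword c = 011010100001001

Compute s = H r^T mod 2 one row at a time:
  s_1 = 0 + 0 + 0 + 0 + 1 + 0 + 0 + 1 = 2 ≡ 0 (mod 2).
  s_2 = 0 + 1 + 0 + 1 + 1 + 0 + 0 + 1 = 4 ≡ 0 (mod 2).
  s_3 = 0 + 1 + 0 + 1 + 0 + 0 + 0 + 1 = 3 ≡ 1 (mod 2).
  s_4 = 0 + 1 + 1 + 1 + 0 + 0 + 0 + 1 = 4 ≡ 0 (mod 2).
s = (0, 0, 1, 0)^T — this equals column 2 of H (binary 0010), so error is at position 2.
Correct: flip bit 2 of r = 001010100001001 to get c = 011010100001001.


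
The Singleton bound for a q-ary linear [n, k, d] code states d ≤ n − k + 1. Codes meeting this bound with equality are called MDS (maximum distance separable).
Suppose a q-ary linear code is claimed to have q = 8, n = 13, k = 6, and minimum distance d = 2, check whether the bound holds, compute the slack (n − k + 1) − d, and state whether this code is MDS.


Singleton RHS = n − k + 1 = 8, slack = 6, bound satisfied, not MDS.

Singleton bound: d ≤ n − k + 1.
Here n = 13, k = 6, so n − k + 1 = 8.
Given d = 2, check d ≤ 8: YES.
Slack = (n − k + 1) − d = 6.
The code is NOT MDS (slack = 6 > 0).
Description: the claimed parameters are [13, 6, 2]_8; such a code would be non-MDS.


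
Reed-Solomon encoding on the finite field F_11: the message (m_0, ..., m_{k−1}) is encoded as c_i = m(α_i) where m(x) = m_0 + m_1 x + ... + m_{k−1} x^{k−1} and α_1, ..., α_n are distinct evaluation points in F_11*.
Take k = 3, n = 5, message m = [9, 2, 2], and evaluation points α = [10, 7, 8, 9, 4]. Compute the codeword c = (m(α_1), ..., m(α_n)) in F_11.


c = [9, 0, 10, 2, 5]

Message polynomial: m(x) = 9 + 2·x + 2·x^2 (mod 11).
For each evaluation point α_i, compute m(α_i) mod 11:
  α_1 = 10: Horner steps 2 → 0 → 9, so m(10) = 9.
  α_2 = 7: Horner steps 2 → 5 → 0, so m(7) = 0.
  α_3 = 8: Horner steps 2 → 7 → 10, so m(8) = 10.
  α_4 = 9: Horner steps 2 → 9 → 2, so m(9) = 2.
  α_5 = 4: Horner steps 2 → 10 → 5, so m(4) = 5.
Codeword c = [9, 0, 10, 2, 5] ∈ F_11^5.


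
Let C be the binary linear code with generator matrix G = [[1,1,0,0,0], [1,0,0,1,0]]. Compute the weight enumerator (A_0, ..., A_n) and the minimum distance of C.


Weight distribution: A_0 = 1, A_2 = 3. Minimum distance d = 2.

Enumerate all 2^2 = 4 messages m ∈ F_2^2.
For each, compute codeword c = mG in F_2^5, then tally its weight.
  m = 00 → c = 00000, weight = 0.
  m = 10 → c = 11000, weight = 2.
  m = 01 → c = 10010, weight = 2.
  m = 11 → c = 01010, weight = 2.
Tally weights:
  weight 0: 1 codewords.
  weight 2: 3 codewords.
Minimum distance d = smallest w > 0 with A_w > 0 = 2.
Sanity: Σ A_w = 4 = 2^2 = 4 ✓.


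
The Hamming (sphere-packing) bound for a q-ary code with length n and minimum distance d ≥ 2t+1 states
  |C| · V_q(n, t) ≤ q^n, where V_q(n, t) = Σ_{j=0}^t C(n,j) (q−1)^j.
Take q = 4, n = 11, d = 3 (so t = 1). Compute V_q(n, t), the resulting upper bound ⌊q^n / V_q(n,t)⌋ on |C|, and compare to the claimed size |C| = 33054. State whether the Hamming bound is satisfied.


V_q(n, t) = 34, q^n = 4194304, Hamming bound = 123361, |C| = 33054 ≤ bound (satisfied).

Step 1: Compute V_q(n, t) = Σ_{j=0}^1 C(n, j) (q−1)^j.
  j = 0: C(11,0)·(3)^0 = 1·1 = 1.
  j = 1: C(11,1)·(3)^1 = 11·3 = 33.
  V_q(n, t) = 1 + 33 = 34.
Step 2: q^n = 4^11 = 4194304.
Step 3: Hamming bound ⌊q^n / V_q(n,t)⌋ = ⌊4194304/34⌋ = 123361.
Step 4: Compare |C| = 33054 to 123361: satisfied.
The claimed |C| lies below the Hamming bound.


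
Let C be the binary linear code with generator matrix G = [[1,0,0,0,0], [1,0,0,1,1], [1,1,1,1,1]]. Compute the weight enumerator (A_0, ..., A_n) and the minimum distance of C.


Weight distribution: A_0 = 1, A_1 = 1, A_2 = 2, A_3 = 2, A_4 = 1, A_5 = 1. Minimum distance d = 1.

Enumerate all 2^3 = 8 messages m ∈ F_2^3.
For each, compute codeword c = mG in F_2^5, then tally its weight.
  m = 000 → c = 00000, weight = 0.
  m = 100 → c = 10000, weight = 1.
  m = 010 → c = 10011, weight = 3.
  m = 110 → c = 00011, weight = 2.
  m = 001 → c = 11111, weight = 5.
  m = 101 → c = 01111, weight = 4.
  m = 011 → c = 01100, weight = 2.
  m = 111 → c = 11100, weight = 3.
Tally weights:
  weight 0: 1 codewords.
  weight 1: 1 codewords.
  weight 2: 2 codewords.
  weight 3: 2 codewords.
  weight 4: 1 codewords.
  weight 5: 1 codewords.
Minimum distance d = smallest w > 0 with A_w > 0 = 1.
Sanity: Σ A_w = 8 = 2^3 = 8 ✓.


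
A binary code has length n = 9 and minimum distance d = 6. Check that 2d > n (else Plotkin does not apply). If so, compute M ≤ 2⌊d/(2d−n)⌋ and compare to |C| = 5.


Plotkin bound M ≤ 4; given |C| = 5 > bound (violated).

Check applicability: 2d = 12, n = 9.
2d − n = 3 > 0, so Plotkin applies.
Compute d/(2d−n) = 6/3 ≈ 2.0000.
⌊d/(2d−n)⌋ = 2.
Plotkin bound: M ≤ 2·2 = 4.
Given |C| = 5, check: VIOLATED.
This |C| is above the Plotkin bound, so no binary code with n = 9, d = 6 and 5 codewords exists.


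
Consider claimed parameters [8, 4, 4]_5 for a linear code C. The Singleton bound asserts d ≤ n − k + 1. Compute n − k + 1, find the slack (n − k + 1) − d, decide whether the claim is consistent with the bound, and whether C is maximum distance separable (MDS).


Singleton RHS = n − k + 1 = 5, slack = 1, bound satisfied, not MDS.

Singleton bound: d ≤ n − k + 1.
Here n = 8, k = 4, so n − k + 1 = 5.
Given d = 4, check d ≤ 5: YES.
Slack = (n − k + 1) − d = 1.
The code is NOT MDS (slack = 1 > 0).
Description: the claimed parameters are [8, 4, 4]_5; such a code would be non-MDS.


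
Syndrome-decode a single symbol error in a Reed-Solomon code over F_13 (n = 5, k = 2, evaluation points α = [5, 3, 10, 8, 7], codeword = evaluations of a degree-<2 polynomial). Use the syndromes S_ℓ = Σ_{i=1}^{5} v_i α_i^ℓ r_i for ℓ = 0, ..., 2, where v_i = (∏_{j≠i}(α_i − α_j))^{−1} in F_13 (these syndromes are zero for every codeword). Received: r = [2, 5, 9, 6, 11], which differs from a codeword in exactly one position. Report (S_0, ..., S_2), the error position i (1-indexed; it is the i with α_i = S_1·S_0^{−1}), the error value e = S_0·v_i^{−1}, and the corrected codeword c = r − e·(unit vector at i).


S = (4, 7, 9), error at position 1, error magnitude e = 7, c = [8, 5, 9, 6, 11].

Step 1: column multipliers v_i = (∏_{j≠i}(α_i − α_j))^{−1} mod 13.
  i = 1 (α = 5): (5−3)(5−10)(5−8)(5−7) = 2·(−5)·(−3)·(−2) = −60 ≡ 5, so v_1 = 5^{−1} = 8 (mod 13).
  i = 2 (α = 3): (3−5)(3−10)(3−8)(3−7) = (−2)·(−7)·(−5)·(−4) = 280 ≡ 7, so v_2 = 7^{−1} = 2 (mod 13).
  i = 3 (α = 10): (10−5)(10−3)(10−8)(10−7) = 5·7·2·3 = 210 ≡ 2, so v_3 = 2^{−1} = 7 (mod 13).
  i = 4 (α = 8): (8−5)(8−3)(8−10)(8−7) = 3·5·(−2)·1 = −30 ≡ 9, so v_4 = 9^{−1} = 3 (mod 13).
  i = 5 (α = 7): (7−5)(7−3)(7−10)(7−8) = 2·4·(−3)·(−1) = 24 ≡ 11, so v_5 = 11^{−1} = 6 (mod 13).
  v = [8, 2, 7, 3, 6].
Step 2: syndromes of r = [2, 5, 9, 6, 11] (all sums mod 13).
  S_0 = Σ v_i r_i = 8·2 + 2·5 + 7·9 + 3·6 + 6·11 = 173 ≡ 4.
  S_1 = Σ v_i α_i r_i = 8·5·2 + 2·3·5 + 7·10·9 + 3·8·6 + 6·7·11 = 1346 ≡ 7.
  α_i^2 mod 13 = [12, 9, 9, 12, 10].
  S_2 = Σ v_i α_i^2 r_i = 8·12·2 + 2·9·5 + 7·9·9 + 3·12·6 + 6·10·11 = 1725 ≡ 9.
  S = (4, 7, 9) ≠ 0, so r is not a codeword (an error is present).
Step 3: locate the error. For a single error e at position i, S_ℓ = v_i·e·α_i^ℓ, so α_err = S_1/S_0.
  S_0^{−1} = 4^{−1} = 10 (mod 13), so α_err = 7·10 = 70 ≡ 5 = α_1. Error position i = 1.
  Consistency check: S_2/S_1 = 9·2 = 18 ≡ 5 = α_err ✓ (single-error assumption holds).
Step 4: error magnitude e = S_0/v_1 = S_0·∏_{j≠1}(α_1 − α_j) = 4·5 = 20 ≡ 7 (mod 13).
Step 5: correct position 1: c_1 = r_1 − e = 2 − 7 ≡ 8 (mod 13). Hence c = [8, 5, 9, 6, 11].
  Check: interpolating c through the α_i gives m(x) = 7 + 8·x (degree < 2) with m(α_i) = c_i for every i, so c is indeed a codeword.


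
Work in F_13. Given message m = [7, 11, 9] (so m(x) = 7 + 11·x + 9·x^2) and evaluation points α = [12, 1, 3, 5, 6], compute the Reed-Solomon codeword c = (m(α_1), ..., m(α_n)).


c = [5, 1, 4, 1, 7]

Message polynomial: m(x) = 7 + 11·x + 9·x^2 (mod 13).
For each evaluation point α_i, compute m(α_i) mod 13:
  α_1 = 12: Horner steps 9 → 2 → 5, so m(12) = 5.
  α_2 = 1: Horner steps 9 → 7 → 1, so m(1) = 1.
  α_3 = 3: Horner steps 9 → 12 → 4, so m(3) = 4.
  α_4 = 5: Horner steps 9 → 4 → 1, so m(5) = 1.
  α_5 = 6: Horner steps 9 → 0 → 7, so m(6) = 7.
Codeword c = [5, 1, 4, 1, 7] ∈ F_13^5.


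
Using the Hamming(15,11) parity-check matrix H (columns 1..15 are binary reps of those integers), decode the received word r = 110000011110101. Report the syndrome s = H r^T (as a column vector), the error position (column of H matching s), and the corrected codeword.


s = (0, 0, 0, 1)^T, error position = 1, corrected codeword c = 010000011110101

Compute s = H r^T mod 2 one row at a time:
  s_1 = 1 + 1 + 1 + 1 + 0 + 1 + 0 + 1 = 6 ≡ 0 (mod 2).
  s_2 = 0 + 0 + 0 + 0 + 0 + 1 + 0 + 1 = 2 ≡ 0 (mod 2).
  s_3 = 1 + 0 + 0 + 0 + 1 + 1 + 0 + 1 = 4 ≡ 0 (mod 2).
  s_4 = 1 + 0 + 0 + 0 + 1 + 1 + 1 + 1 = 5 ≡ 1 (mod 2).
s = (0, 0, 0, 1)^T — this equals column 1 of H (binary 0001), so error is at position 1.
Correct: flip bit 1 of r = 110000011110101 to get c = 010000011110101.


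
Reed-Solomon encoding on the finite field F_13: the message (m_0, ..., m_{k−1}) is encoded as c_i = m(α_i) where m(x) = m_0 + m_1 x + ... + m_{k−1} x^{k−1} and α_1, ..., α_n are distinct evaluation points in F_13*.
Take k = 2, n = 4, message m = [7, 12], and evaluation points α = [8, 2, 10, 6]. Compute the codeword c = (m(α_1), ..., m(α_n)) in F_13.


c = [12, 5, 10, 1]

Message polynomial: m(x) = 7 + 12·x (mod 13).
For each evaluation point α_i, compute m(α_i) mod 13:
  α_1 = 8: Horner steps 12 → 12, so m(8) = 12.
  α_2 = 2: Horner steps 12 → 5, so m(2) = 5.
  α_3 = 10: Horner steps 12 → 10, so m(10) = 10.
  α_4 = 6: Horner steps 12 → 1, so m(6) = 1.
Codeword c = [12, 5, 10, 1] ∈ F_13^4.


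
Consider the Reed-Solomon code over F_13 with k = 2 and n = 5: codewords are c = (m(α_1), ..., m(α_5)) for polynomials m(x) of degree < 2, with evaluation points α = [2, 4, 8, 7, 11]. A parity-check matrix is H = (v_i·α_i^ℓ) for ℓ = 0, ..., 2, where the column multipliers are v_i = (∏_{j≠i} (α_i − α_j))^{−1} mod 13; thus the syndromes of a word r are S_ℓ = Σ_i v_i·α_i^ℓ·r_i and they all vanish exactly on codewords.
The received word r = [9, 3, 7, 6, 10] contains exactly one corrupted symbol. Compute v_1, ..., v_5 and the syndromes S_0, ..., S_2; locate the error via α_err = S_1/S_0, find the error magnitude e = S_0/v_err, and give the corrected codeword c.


S = (3, 6, 12), error at position 1, error magnitude e = 8, c = [1, 3, 7, 6, 10].

Step 1: column multipliers v_i = (∏_{j≠i}(α_i − α_j))^{−1} mod 13.
  i = 1 (α = 2): (2−4)(2−8)(2−7)(2−11) = (−2)·(−6)·(−5)·(−9) = 540 ≡ 7, so v_1 = 7^{−1} = 2 (mod 13).
  i = 2 (α = 4): (4−2)(4−8)(4−7)(4−11) = 2·(−4)·(−3)·(−7) = −168 ≡ 1, so v_2 = 1^{−1} = 1 (mod 13).
  i = 3 (α = 8): (8−2)(8−4)(8−7)(8−11) = 6·4·1·(−3) = −72 ≡ 6, so v_3 = 6^{−1} = 11 (mod 13).
  i = 4 (α = 7): (7−2)(7−4)(7−8)(7−11) = 5·3·(−1)·(−4) = 60 ≡ 8, so v_4 = 8^{−1} = 5 (mod 13).
  i = 5 (α = 11): (11−2)(11−4)(11−8)(11−7) = 9·7·3·4 = 756 ≡ 2, so v_5 = 2^{−1} = 7 (mod 13).
  v = [2, 1, 11, 5, 7].
Step 2: syndromes of r = [9, 3, 7, 6, 10] (all sums mod 13).
  S_0 = Σ v_i r_i = 2·9 + 1·3 + 11·7 + 5·6 + 7·10 = 198 ≡ 3.
  S_1 = Σ v_i α_i r_i = 2·2·9 + 1·4·3 + 11·8·7 + 5·7·6 + 7·11·10 = 1644 ≡ 6.
  α_i^2 mod 13 = [4, 3, 12, 10, 4].
  S_2 = Σ v_i α_i^2 r_i = 2·4·9 + 1·3·3 + 11·12·7 + 5·10·6 + 7·4·10 = 1585 ≡ 12.
  S = (3, 6, 12) ≠ 0, so r is not a codeword (an error is present).
Step 3: locate the error. For a single error e at position i, S_ℓ = v_i·e·α_i^ℓ, so α_err = S_1/S_0.
  S_0^{−1} = 3^{−1} = 9 (mod 13), so α_err = 6·9 = 54 ≡ 2 = α_1. Error position i = 1.
  Consistency check: S_2/S_1 = 12·11 = 132 ≡ 2 = α_err ✓ (single-error assumption holds).
Step 4: error magnitude e = S_0/v_1 = S_0·∏_{j≠1}(α_1 − α_j) = 3·7 = 21 ≡ 8 (mod 13).
Step 5: correct position 1: c_1 = r_1 − e = 9 − 8 ≡ 1 (mod 13). Hence c = [1, 3, 7, 6, 10].
  Check: interpolating c through the α_i gives m(x) = 12 + 1·x (degree < 2) with m(α_i) = c_i for every i, so c is indeed a codeword.


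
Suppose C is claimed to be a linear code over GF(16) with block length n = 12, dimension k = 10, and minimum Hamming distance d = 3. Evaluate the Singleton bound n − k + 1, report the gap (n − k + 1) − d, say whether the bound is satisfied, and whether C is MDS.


Singleton RHS = n − k + 1 = 3, slack = 0, bound satisfied, MDS.

Singleton bound: d ≤ n − k + 1.
Here n = 12, k = 10, so n − k + 1 = 3.
Given d = 3, check d ≤ 3: YES.
Slack = (n − k + 1) − d = 0.
The code is MDS (slack = 0).
Description: the claimed parameters are [12, 10, 3]_16; such a code would be MDS (meets Singleton bound).


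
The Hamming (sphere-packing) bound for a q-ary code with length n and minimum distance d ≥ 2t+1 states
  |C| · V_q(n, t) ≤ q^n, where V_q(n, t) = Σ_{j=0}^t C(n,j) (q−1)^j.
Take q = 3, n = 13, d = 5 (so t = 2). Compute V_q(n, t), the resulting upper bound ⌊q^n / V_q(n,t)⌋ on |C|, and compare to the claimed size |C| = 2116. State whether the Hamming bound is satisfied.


V_q(n, t) = 339, q^n = 1594323, Hamming bound = 4703, |C| = 2116 ≤ bound (satisfied).

Step 1: Compute V_q(n, t) = Σ_{j=0}^2 C(n, j) (q−1)^j.
  j = 0: C(13,0)·(2)^0 = 1·1 = 1.
  j = 1: C(13,1)·(2)^1 = 13·2 = 26.
  j = 2: C(13,2)·(2)^2 = 78·4 = 312.
  V_q(n, t) = 1 + 26 + 312 = 339.
Step 2: q^n = 3^13 = 1594323.
Step 3: Hamming bound ⌊q^n / V_q(n,t)⌋ = ⌊1594323/339⌋ = 4703.
Step 4: Compare |C| = 2116 to 4703: satisfied.
The claimed |C| lies below the Hamming bound.


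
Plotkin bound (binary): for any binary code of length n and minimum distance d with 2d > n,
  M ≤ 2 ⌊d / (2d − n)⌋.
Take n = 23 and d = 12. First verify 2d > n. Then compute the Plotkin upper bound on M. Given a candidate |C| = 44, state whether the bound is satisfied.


Plotkin bound M ≤ 24; given |C| = 44 > bound (violated).

Check applicability: 2d = 24, n = 23.
2d − n = 1 > 0, so Plotkin applies.
Compute d/(2d−n) = 12/1 ≈ 12.0000.
⌊d/(2d−n)⌋ = 12.
Plotkin bound: M ≤ 2·12 = 24.
Given |C| = 44, check: VIOLATED.
This |C| is above the Plotkin bound, so no binary code with n = 23, d = 12 and 44 codewords exists.


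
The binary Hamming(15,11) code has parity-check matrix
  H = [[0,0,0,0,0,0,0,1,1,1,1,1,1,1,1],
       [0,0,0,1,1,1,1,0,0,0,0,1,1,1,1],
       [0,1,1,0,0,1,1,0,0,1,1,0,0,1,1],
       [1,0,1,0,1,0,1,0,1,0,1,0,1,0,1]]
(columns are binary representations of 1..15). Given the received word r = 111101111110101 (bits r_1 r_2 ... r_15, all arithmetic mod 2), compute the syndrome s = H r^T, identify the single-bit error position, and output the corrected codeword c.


s = (0, 1, 1, 1)^T, error position = 7, corrected codeword c = 111101011110101

Compute s = H r^T mod 2 one row at a time:
  s_1 = 1 + 1 + 1 + 1 + 0 + 1 + 0 + 1 = 6 ≡ 0 (mod 2).
  s_2 = 1 + 0 + 1 + 1 + 0 + 1 + 0 + 1 = 5 ≡ 1 (mod 2).
  s_3 = 1 + 1 + 1 + 1 + 1 + 1 + 0 + 1 = 7 ≡ 1 (mod 2).
  s_4 = 1 + 1 + 0 + 1 + 1 + 1 + 1 + 1 = 7 ≡ 1 (mod 2).
s = (0, 1, 1, 1)^T — this equals column 7 of H (binary 0111), so error is at position 7.
Correct: flip bit 7 of r = 111101111110101 to get c = 111101011110101.


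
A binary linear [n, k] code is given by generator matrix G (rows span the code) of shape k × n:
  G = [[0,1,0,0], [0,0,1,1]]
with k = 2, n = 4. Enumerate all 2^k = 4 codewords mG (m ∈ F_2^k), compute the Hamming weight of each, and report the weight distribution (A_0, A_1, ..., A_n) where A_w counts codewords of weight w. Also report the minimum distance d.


Weight distribution: A_0 = 1, A_1 = 1, A_2 = 1, A_3 = 1. Minimum distance d = 1.

Enumerate all 2^2 = 4 messages m ∈ F_2^2.
For each, compute codeword c = mG in F_2^4, then tally its weight.
  m = 00 → c = 0000, weight = 0.
  m = 10 → c = 0100, weight = 1.
  m = 01 → c = 0011, weight = 2.
  m = 11 → c = 0111, weight = 3.
Tally weights:
  weight 0: 1 codewords.
  weight 1: 1 codewords.
  weight 2: 1 codewords.
  weight 3: 1 codewords.
Minimum distance d = smallest w > 0 with A_w > 0 = 1.
Sanity: Σ A_w = 4 = 2^2 = 4 ✓.


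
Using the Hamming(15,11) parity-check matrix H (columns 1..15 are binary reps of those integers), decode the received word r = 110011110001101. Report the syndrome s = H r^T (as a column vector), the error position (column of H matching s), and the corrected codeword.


s = (0, 0, 0, 1)^T, error position = 1, corrected codeword c = 010011110001101

Compute s = H r^T mod 2 one row at a time:
  s_1 = 1 + 0 + 0 + 0 + 1 + 1 + 0 + 1 = 4 ≡ 0 (mod 2).
  s_2 = 0 + 1 + 1 + 1 + 1 + 1 + 0 + 1 = 6 ≡ 0 (mod 2).
  s_3 = 1 + 0 + 1 + 1 + 0 + 0 + 0 + 1 = 4 ≡ 0 (mod 2).
  s_4 = 1 + 0 + 1 + 1 + 0 + 0 + 1 + 1 = 5 ≡ 1 (mod 2).
s = (0, 0, 0, 1)^T — this equals column 1 of H (binary 0001), so error is at position 1.
Correct: flip bit 1 of r = 110011110001101 to get c = 010011110001101.


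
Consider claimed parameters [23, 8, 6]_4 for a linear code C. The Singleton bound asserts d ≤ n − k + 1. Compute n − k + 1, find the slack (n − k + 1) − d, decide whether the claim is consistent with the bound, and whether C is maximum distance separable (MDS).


Singleton RHS = n − k + 1 = 16, slack = 10, bound satisfied, not MDS.

Singleton bound: d ≤ n − k + 1.
Here n = 23, k = 8, so n − k + 1 = 16.
Given d = 6, check d ≤ 16: YES.
Slack = (n − k + 1) − d = 10.
The code is NOT MDS (slack = 10 > 0).
Description: the claimed parameters are [23, 8, 6]_4; such a code would be non-MDS.


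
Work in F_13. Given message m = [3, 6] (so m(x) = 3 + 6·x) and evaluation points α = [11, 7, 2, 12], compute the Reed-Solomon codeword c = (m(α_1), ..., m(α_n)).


c = [4, 6, 2, 10]

Message polynomial: m(x) = 3 + 6·x (mod 13).
For each evaluation point α_i, compute m(α_i) mod 13:
  α_1 = 11: Horner steps 6 → 4, so m(11) = 4.
  α_2 = 7: Horner steps 6 → 6, so m(7) = 6.
  α_3 = 2: Horner steps 6 → 2, so m(2) = 2.
  α_4 = 12: Horner steps 6 → 10, so m(12) = 10.
Codeword c = [4, 6, 2, 10] ∈ F_13^4.


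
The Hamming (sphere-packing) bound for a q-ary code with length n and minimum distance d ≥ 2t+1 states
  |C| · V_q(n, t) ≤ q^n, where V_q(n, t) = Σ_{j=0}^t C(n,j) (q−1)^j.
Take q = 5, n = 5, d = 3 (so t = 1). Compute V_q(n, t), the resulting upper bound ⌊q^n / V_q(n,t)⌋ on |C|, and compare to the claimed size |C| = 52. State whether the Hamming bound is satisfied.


V_q(n, t) = 21, q^n = 3125, Hamming bound = 148, |C| = 52 ≤ bound (satisfied).

Step 1: Compute V_q(n, t) = Σ_{j=0}^1 C(n, j) (q−1)^j.
  j = 0: C(5,0)·(4)^0 = 1·1 = 1.
  j = 1: C(5,1)·(4)^1 = 5·4 = 20.
  V_q(n, t) = 1 + 20 = 21.
Step 2: q^n = 5^5 = 3125.
Step 3: Hamming bound ⌊q^n / V_q(n,t)⌋ = ⌊3125/21⌋ = 148.
Step 4: Compare |C| = 52 to 148: satisfied.
The claimed |C| lies below the Hamming bound.


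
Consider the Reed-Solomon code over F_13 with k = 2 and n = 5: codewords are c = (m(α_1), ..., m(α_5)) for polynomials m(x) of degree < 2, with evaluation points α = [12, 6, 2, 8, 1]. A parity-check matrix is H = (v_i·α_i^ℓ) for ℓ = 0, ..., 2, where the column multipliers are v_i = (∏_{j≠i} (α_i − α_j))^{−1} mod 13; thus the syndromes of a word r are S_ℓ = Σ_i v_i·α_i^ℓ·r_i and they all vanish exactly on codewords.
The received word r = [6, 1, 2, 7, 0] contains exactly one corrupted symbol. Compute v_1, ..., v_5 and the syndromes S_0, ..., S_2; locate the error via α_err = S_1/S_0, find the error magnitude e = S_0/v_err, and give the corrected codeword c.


S = (5, 5, 5), error at position 5, error magnitude e = 1, c = [6, 1, 2, 7, 12].

Step 1: column multipliers v_i = (∏_{j≠i}(α_i − α_j))^{−1} mod 13.
  i = 1 (α = 12): (12−6)(12−2)(12−8)(12−1) = 6·10·4·11 = 2640 ≡ 1, so v_1 = 1^{−1} = 1 (mod 13).
  i = 2 (α = 6): (6−12)(6−2)(6−8)(6−1) = (−6)·4·(−2)·5 = 240 ≡ 6, so v_2 = 6^{−1} = 11 (mod 13).
  i = 3 (α = 2): (2−12)(2−6)(2−8)(2−1) = (−10)·(−4)·(−6)·1 = −240 ≡ 7, so v_3 = 7^{−1} = 2 (mod 13).
  i = 4 (α = 8): (8−12)(8−6)(8−2)(8−1) = (−4)·2·6·7 = −336 ≡ 2, so v_4 = 2^{−1} = 7 (mod 13).
  i = 5 (α = 1): (1−12)(1−6)(1−2)(1−8) = (−11)·(−5)·(−1)·(−7) = 385 ≡ 8, so v_5 = 8^{−1} = 5 (mod 13).
  v = [1, 11, 2, 7, 5].
Step 2: syndromes of r = [6, 1, 2, 7, 0] (all sums mod 13).
  S_0 = Σ v_i r_i = 1·6 + 11·1 + 2·2 + 7·7 + 5·0 = 70 ≡ 5.
  S_1 = Σ v_i α_i r_i = 1·12·6 + 11·6·1 + 2·2·2 + 7·8·7 + 5·1·0 = 538 ≡ 5.
  α_i^2 mod 13 = [1, 10, 4, 12, 1].
  S_2 = Σ v_i α_i^2 r_i = 1·1·6 + 11·10·1 + 2·4·2 + 7·12·7 + 5·1·0 = 720 ≡ 5.
  S = (5, 5, 5) ≠ 0, so r is not a codeword (an error is present).
Step 3: locate the error. For a single error e at position i, S_ℓ = v_i·e·α_i^ℓ, so α_err = S_1/S_0.
  S_0^{−1} = 5^{−1} = 8 (mod 13), so α_err = 5·8 = 40 ≡ 1 = α_5. Error position i = 5.
  Consistency check: S_2/S_1 = 5·8 = 40 ≡ 1 = α_err ✓ (single-error assumption holds).
Step 4: error magnitude e = S_0/v_5 = S_0·∏_{j≠5}(α_5 − α_j) = 5·8 = 40 ≡ 1 (mod 13).
Step 5: correct position 5: c_5 = r_5 − e = 0 − 1 ≡ 12 (mod 13). Hence c = [6, 1, 2, 7, 12].
  Check: interpolating c through the α_i gives m(x) = 9 + 3·x (degree < 2) with m(α_i) = c_i for every i, so c is indeed a codeword.


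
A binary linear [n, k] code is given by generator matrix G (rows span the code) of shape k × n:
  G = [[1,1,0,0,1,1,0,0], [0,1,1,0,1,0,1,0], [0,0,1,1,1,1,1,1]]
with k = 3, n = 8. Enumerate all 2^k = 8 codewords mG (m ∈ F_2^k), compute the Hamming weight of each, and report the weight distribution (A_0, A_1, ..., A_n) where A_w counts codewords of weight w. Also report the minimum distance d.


Weight distribution: A_0 = 1, A_4 = 5, A_6 = 2. Minimum distance d = 4.

Enumerate all 2^3 = 8 messages m ∈ F_2^3.
For each, compute codeword c = mG in F_2^8, then tally its weight.
  m = 000 → c = 00000000, weight = 0.
  m = 100 → c = 11001100, weight = 4.
  m = 010 → c = 01101010, weight = 4.
  m = 110 → c = 10100110, weight = 4.
  m = 001 → c = 00111111, weight = 6.
  m = 101 → c = 11110011, weight = 6.
  m = 011 → c = 01010101, weight = 4.
  m = 111 → c = 10011001, weight = 4.
Tally weights:
  weight 0: 1 codewords.
  weight 4: 5 codewords.
  weight 6: 2 codewords.
Minimum distance d = smallest w > 0 with A_w > 0 = 4.
Sanity: Σ A_w = 8 = 2^3 = 8 ✓.


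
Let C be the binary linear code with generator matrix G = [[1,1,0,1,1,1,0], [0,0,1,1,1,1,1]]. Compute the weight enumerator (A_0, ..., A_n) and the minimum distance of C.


Weight distribution: A_0 = 1, A_4 = 1, A_5 = 2. Minimum distance d = 4.

Enumerate all 2^2 = 4 messages m ∈ F_2^2.
For each, compute codeword c = mG in F_2^7, then tally its weight.
  m = 00 → c = 0000000, weight = 0.
  m = 10 → c = 1101110, weight = 5.
  m = 01 → c = 0011111, weight = 5.
  m = 11 → c = 1110001, weight = 4.
Tally weights:
  weight 0: 1 codewords.
  weight 4: 1 codewords.
  weight 5: 2 codewords.
Minimum distance d = smallest w > 0 with A_w > 0 = 4.
Sanity: Σ A_w = 4 = 2^2 = 4 ✓.


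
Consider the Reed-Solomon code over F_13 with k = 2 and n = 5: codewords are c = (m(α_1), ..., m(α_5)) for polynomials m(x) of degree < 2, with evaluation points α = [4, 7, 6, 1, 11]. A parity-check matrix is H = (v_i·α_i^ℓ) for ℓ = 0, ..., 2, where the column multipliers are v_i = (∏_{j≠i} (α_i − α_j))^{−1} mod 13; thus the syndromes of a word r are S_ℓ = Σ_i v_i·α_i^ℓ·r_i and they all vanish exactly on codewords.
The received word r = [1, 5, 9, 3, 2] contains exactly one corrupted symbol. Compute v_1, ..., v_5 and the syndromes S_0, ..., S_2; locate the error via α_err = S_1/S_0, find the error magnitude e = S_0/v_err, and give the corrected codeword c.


S = (9, 10, 1), error at position 1, error magnitude e = 10, c = [4, 5, 9, 3, 2].

Step 1: column multipliers v_i = (∏_{j≠i}(α_i − α_j))^{−1} mod 13.
  i = 1 (α = 4): (4−7)(4−6)(4−1)(4−11) = (−3)·(−2)·3·(−7) = −126 ≡ 4, so v_1 = 4^{−1} = 10 (mod 13).
  i = 2 (α = 7): (7−4)(7−6)(7−1)(7−11) = 3·1·6·(−4) = −72 ≡ 6, so v_2 = 6^{−1} = 11 (mod 13).
  i = 3 (α = 6): (6−4)(6−7)(6−1)(6−11) = 2·(−1)·5·(−5) = 50 ≡ 11, so v_3 = 11^{−1} = 6 (mod 13).
  i = 4 (α = 1): (1−4)(1−7)(1−6)(1−11) = (−3)·(−6)·(−5)·(−10) = 900 ≡ 3, so v_4 = 3^{−1} = 9 (mod 13).
  i = 5 (α = 11): (11−4)(11−7)(11−6)(11−1) = 7·4·5·10 = 1400 ≡ 9, so v_5 = 9^{−1} = 3 (mod 13).
  v = [10, 11, 6, 9, 3].
Step 2: syndromes of r = [1, 5, 9, 3, 2] (all sums mod 13).
  S_0 = Σ v_i r_i = 10·1 + 11·5 + 6·9 + 9·3 + 3·2 = 152 ≡ 9.
  S_1 = Σ v_i α_i r_i = 10·4·1 + 11·7·5 + 6·6·9 + 9·1·3 + 3·11·2 = 842 ≡ 10.
  α_i^2 mod 13 = [3, 10, 10, 1, 4].
  S_2 = Σ v_i α_i^2 r_i = 10·3·1 + 11·10·5 + 6·10·9 + 9·1·3 + 3·4·2 = 1171 ≡ 1.
  S = (9, 10, 1) ≠ 0, so r is not a codeword (an error is present).
Step 3: locate the error. For a single error e at position i, S_ℓ = v_i·e·α_i^ℓ, so α_err = S_1/S_0.
  S_0^{−1} = 9^{−1} = 3 (mod 13), so α_err = 10·3 = 30 ≡ 4 = α_1. Error position i = 1.
  Consistency check: S_2/S_1 = 1·4 = 4 ≡ 4 = α_err ✓ (single-error assumption holds).
Step 4: error magnitude e = S_0/v_1 = S_0·∏_{j≠1}(α_1 − α_j) = 9·4 = 36 ≡ 10 (mod 13).
Step 5: correct position 1: c_1 = r_1 − e = 1 − 10 ≡ 4 (mod 13). Hence c = [4, 5, 9, 3, 2].
  Check: interpolating c through the α_i gives m(x) = 7 + 9·x (degree < 2) with m(α_i) = c_i for every i, so c is indeed a codeword.


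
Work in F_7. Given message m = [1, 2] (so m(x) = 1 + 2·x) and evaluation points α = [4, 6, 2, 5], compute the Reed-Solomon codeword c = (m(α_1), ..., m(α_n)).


c = [2, 6, 5, 4]

Message polynomial: m(x) = 1 + 2·x (mod 7).
For each evaluation point α_i, compute m(α_i) mod 7:
  α_1 = 4: Horner steps 2 → 2, so m(4) = 2.
  α_2 = 6: Horner steps 2 → 6, so m(6) = 6.
  α_3 = 2: Horner steps 2 → 5, so m(2) = 5.
  α_4 = 5: Horner steps 2 → 4, so m(5) = 4.
Codeword c = [2, 6, 5, 4] ∈ F_7^4.


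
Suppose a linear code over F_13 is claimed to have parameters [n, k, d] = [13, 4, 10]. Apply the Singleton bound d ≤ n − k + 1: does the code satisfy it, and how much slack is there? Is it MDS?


Singleton RHS = n − k + 1 = 10, slack = 0, bound satisfied, MDS.

Singleton bound: d ≤ n − k + 1.
Here n = 13, k = 4, so n − k + 1 = 10.
Given d = 10, check d ≤ 10: YES.
Slack = (n − k + 1) − d = 0.
The code is MDS (slack = 0).
Description: the claimed parameters are [13, 4, 10]_13; such a code would be MDS (meets Singleton bound).


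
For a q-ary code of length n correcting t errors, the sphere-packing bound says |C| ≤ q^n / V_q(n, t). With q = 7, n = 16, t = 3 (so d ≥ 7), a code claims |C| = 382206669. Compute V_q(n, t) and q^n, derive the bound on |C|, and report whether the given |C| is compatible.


V_q(n, t) = 125377, q^n = 33232930569601, Hamming bound = 265064011, |C| = 382206669 > bound (violated).

Step 1: Compute V_q(n, t) = Σ_{j=0}^3 C(n, j) (q−1)^j.
  j = 0: C(16,0)·(6)^0 = 1·1 = 1.
  j = 1: C(16,1)·(6)^1 = 16·6 = 96.
  j = 2: C(16,2)·(6)^2 = 120·36 = 4320.
  j = 3: C(16,3)·(6)^3 = 560·216 = 120960.
  V_q(n, t) = 1 + 96 + 4320 + 120960 = 125377.
Step 2: q^n = 7^16 = 33232930569601.
Step 3: Hamming bound ⌊q^n / V_q(n,t)⌋ = ⌊33232930569601/125377⌋ = 265064011.
Step 4: Compare |C| = 382206669 to 265064011: violated.
The claimed |C| lies above the Hamming bound, so no 7-ary code of length 16 with d ≥ 7 can have 382206669 codewords.


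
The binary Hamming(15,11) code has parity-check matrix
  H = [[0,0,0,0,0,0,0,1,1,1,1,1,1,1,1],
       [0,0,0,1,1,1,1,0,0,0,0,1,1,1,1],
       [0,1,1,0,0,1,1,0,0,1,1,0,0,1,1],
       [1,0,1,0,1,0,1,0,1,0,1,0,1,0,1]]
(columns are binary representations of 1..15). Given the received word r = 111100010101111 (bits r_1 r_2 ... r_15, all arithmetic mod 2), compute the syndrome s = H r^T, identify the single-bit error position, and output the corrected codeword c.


s = (0, 1, 1, 0)^T, error position = 6, corrected codeword c = 111101010101111

Compute s = H r^T mod 2 one row at a time:
  s_1 = 1 + 0 + 1 + 0 + 1 + 1 + 1 + 1 = 6 ≡ 0 (mod 2).
  s_2 = 1 + 0 + 0 + 0 + 1 + 1 + 1 + 1 = 5 ≡ 1 (mod 2).
  s_3 = 1 + 1 + 0 + 0 + 1 + 0 + 1 + 1 = 5 ≡ 1 (mod 2).
  s_4 = 1 + 1 + 0 + 0 + 0 + 0 + 1 + 1 = 4 ≡ 0 (mod 2).
s = (0, 1, 1, 0)^T — this equals column 6 of H (binary 0110), so error is at position 6.
Correct: flip bit 6 of r = 111100010101111 to get c = 111101010101111.
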